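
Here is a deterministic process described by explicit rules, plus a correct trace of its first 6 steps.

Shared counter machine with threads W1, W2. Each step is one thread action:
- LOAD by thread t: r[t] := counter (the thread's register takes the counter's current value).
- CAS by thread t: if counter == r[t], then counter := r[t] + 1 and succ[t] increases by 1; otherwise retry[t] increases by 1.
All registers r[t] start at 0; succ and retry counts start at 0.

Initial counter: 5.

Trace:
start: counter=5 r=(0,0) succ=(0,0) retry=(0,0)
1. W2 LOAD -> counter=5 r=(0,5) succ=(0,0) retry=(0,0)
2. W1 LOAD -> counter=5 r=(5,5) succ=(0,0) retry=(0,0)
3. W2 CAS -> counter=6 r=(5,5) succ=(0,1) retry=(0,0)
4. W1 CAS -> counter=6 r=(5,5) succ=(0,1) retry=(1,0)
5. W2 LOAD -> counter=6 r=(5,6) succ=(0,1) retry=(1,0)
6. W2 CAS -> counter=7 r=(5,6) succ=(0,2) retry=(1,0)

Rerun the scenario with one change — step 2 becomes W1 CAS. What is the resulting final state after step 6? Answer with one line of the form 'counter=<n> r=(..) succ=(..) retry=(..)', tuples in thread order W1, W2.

(re-executing from step 2 with the substitution; state before step 2: counter=5 r=(0,5) succ=(0,0) retry=(0,0))
2. W1 CAS -> counter=5 r=(0,5) succ=(0,0) retry=(1,0)
3. W2 CAS -> counter=6 r=(0,5) succ=(0,1) retry=(1,0)
4. W1 CAS -> counter=6 r=(0,5) succ=(0,1) retry=(2,0)
5. W2 LOAD -> counter=6 r=(0,6) succ=(0,1) retry=(2,0)
6. W2 CAS -> counter=7 r=(0,6) succ=(0,2) retry=(2,0)

counter=7 r=(0,6) succ=(0,2) retry=(2,0)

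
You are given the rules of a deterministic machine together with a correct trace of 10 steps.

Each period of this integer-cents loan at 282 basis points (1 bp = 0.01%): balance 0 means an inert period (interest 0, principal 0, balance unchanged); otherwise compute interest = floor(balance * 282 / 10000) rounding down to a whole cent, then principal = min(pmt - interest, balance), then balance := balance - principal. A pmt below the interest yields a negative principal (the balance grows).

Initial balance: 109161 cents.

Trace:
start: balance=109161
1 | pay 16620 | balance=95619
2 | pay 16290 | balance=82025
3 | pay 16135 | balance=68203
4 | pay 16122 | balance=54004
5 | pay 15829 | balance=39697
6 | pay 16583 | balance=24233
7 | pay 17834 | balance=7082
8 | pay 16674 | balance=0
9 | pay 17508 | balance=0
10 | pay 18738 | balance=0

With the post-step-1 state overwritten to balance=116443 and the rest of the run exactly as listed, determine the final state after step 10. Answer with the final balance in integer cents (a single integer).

state after step 1 := balance=116443
2 | pay 16290 | balance=103436
3 | pay 16135 | balance=90217
4 | pay 16122 | balance=76639
5 | pay 15829 | balance=62971
6 | pay 16583 | balance=48163
7 | pay 17834 | balance=31687
8 | pay 16674 | balance=15906
9 | pay 17508 | balance=0
10 | pay 18738 | balance=0

0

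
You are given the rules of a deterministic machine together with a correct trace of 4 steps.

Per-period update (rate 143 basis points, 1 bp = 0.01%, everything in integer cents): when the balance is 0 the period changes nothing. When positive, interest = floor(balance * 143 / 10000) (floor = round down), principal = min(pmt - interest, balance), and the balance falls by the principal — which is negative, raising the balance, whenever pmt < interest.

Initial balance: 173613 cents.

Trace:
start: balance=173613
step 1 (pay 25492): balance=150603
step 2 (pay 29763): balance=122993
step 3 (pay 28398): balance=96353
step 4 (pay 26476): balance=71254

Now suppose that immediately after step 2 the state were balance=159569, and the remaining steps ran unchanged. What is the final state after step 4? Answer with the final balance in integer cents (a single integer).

state after step 2 := balance=159569
step 3 (pay 28398): balance=133452
step 4 (pay 26476): balance=108884

108884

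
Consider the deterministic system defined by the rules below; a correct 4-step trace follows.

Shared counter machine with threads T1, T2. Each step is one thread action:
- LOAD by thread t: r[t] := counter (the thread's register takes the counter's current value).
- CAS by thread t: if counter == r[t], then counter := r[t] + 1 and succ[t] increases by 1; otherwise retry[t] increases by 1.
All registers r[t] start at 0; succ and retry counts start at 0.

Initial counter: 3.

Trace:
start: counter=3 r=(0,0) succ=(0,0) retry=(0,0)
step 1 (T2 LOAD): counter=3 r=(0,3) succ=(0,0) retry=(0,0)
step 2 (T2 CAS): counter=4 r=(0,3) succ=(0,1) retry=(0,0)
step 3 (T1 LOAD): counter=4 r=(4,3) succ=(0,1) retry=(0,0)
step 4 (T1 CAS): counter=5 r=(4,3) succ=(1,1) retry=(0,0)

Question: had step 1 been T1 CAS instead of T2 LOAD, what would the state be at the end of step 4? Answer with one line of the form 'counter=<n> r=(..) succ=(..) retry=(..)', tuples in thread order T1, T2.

counter=4 r=(3,0) succ=(1,0) retry=(1,1)

(re-executing from step 1 with the substitution; state before step 1: counter=3 r=(0,0) succ=(0,0) retry=(0,0))
step 1 (T1 CAS): counter=3 r=(0,0) succ=(0,0) retry=(1,0)
step 2 (T2 CAS): counter=3 r=(0,0) succ=(0,0) retry=(1,1)
step 3 (T1 LOAD): counter=3 r=(3,0) succ=(0,0) retry=(1,1)
step 4 (T1 CAS): counter=4 r=(3,0) succ=(1,0) retry=(1,1)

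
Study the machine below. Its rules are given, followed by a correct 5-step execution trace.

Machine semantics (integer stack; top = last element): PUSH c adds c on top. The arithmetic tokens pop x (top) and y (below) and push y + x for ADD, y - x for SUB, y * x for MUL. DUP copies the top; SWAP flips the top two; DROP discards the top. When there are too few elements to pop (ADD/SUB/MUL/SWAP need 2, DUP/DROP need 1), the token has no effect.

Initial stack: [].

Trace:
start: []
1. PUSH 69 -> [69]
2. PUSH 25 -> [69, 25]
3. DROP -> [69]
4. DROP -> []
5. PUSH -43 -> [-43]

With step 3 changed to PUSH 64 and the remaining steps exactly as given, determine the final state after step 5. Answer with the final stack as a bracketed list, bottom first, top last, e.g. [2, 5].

[69, 25, -43]

(re-executing from step 3 with the substitution; state before step 3: [69, 25])
3. PUSH 64 -> [69, 25, 64]
4. DROP -> [69, 25]
5. PUSH -43 -> [69, 25, -43]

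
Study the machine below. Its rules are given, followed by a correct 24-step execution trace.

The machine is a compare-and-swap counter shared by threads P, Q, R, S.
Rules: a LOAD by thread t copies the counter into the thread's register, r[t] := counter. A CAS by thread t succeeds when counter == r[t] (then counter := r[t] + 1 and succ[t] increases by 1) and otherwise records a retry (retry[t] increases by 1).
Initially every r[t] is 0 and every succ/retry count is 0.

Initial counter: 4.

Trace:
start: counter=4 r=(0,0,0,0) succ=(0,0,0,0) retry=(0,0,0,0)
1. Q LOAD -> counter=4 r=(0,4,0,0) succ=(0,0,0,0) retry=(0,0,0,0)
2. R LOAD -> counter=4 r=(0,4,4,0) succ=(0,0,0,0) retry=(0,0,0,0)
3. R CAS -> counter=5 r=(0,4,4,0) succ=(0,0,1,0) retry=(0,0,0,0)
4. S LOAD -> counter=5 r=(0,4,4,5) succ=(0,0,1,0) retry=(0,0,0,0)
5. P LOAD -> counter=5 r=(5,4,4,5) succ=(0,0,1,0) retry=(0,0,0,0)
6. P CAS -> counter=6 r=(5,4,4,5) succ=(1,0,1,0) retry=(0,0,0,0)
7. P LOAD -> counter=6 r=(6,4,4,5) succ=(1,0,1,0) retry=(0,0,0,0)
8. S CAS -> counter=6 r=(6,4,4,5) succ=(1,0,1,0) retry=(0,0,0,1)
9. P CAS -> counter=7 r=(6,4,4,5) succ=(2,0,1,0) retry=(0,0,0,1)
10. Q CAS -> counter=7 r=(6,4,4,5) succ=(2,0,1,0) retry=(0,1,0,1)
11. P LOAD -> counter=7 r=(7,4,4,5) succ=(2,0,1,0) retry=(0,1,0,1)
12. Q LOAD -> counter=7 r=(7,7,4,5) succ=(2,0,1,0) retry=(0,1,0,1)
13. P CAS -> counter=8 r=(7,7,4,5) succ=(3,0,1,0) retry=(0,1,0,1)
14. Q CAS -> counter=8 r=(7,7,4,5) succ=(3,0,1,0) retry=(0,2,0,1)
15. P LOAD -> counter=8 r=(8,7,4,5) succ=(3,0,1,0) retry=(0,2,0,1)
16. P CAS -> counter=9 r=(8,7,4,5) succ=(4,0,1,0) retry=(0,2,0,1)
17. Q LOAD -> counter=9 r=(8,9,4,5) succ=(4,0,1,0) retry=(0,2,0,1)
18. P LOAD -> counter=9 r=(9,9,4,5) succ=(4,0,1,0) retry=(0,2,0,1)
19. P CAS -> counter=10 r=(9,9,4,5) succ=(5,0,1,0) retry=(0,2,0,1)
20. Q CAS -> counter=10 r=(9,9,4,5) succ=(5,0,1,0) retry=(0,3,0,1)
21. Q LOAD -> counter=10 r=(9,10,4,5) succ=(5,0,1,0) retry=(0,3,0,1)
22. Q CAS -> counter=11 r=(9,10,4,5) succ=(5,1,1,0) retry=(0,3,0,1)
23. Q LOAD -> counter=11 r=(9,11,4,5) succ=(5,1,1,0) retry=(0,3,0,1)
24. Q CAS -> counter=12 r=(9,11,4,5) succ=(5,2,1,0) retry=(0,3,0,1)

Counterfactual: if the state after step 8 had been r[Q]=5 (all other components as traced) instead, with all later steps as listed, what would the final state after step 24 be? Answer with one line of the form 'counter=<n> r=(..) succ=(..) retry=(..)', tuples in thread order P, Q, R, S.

counter=12 r=(9,11,4,5) succ=(5,2,1,0) retry=(0,3,0,1)

state after step 8 := counter=6 r=(6,5,4,5) succ=(1,0,1,0) retry=(0,0,0,1)
9. P CAS -> counter=7 r=(6,5,4,5) succ=(2,0,1,0) retry=(0,0,0,1)
10. Q CAS -> counter=7 r=(6,5,4,5) succ=(2,0,1,0) retry=(0,1,0,1)
11. P LOAD -> counter=7 r=(7,5,4,5) succ=(2,0,1,0) retry=(0,1,0,1)
12. Q LOAD -> counter=7 r=(7,7,4,5) succ=(2,0,1,0) retry=(0,1,0,1)
13. P CAS -> counter=8 r=(7,7,4,5) succ=(3,0,1,0) retry=(0,1,0,1)
14. Q CAS -> counter=8 r=(7,7,4,5) succ=(3,0,1,0) retry=(0,2,0,1)
15. P LOAD -> counter=8 r=(8,7,4,5) succ=(3,0,1,0) retry=(0,2,0,1)
16. P CAS -> counter=9 r=(8,7,4,5) succ=(4,0,1,0) retry=(0,2,0,1)
17. Q LOAD -> counter=9 r=(8,9,4,5) succ=(4,0,1,0) retry=(0,2,0,1)
18. P LOAD -> counter=9 r=(9,9,4,5) succ=(4,0,1,0) retry=(0,2,0,1)
19. P CAS -> counter=10 r=(9,9,4,5) succ=(5,0,1,0) retry=(0,2,0,1)
20. Q CAS -> counter=10 r=(9,9,4,5) succ=(5,0,1,0) retry=(0,3,0,1)
21. Q LOAD -> counter=10 r=(9,10,4,5) succ=(5,0,1,0) retry=(0,3,0,1)
22. Q CAS -> counter=11 r=(9,10,4,5) succ=(5,1,1,0) retry=(0,3,0,1)
23. Q LOAD -> counter=11 r=(9,11,4,5) succ=(5,1,1,0) retry=(0,3,0,1)
24. Q CAS -> counter=12 r=(9,11,4,5) succ=(5,2,1,0) retry=(0,3,0,1)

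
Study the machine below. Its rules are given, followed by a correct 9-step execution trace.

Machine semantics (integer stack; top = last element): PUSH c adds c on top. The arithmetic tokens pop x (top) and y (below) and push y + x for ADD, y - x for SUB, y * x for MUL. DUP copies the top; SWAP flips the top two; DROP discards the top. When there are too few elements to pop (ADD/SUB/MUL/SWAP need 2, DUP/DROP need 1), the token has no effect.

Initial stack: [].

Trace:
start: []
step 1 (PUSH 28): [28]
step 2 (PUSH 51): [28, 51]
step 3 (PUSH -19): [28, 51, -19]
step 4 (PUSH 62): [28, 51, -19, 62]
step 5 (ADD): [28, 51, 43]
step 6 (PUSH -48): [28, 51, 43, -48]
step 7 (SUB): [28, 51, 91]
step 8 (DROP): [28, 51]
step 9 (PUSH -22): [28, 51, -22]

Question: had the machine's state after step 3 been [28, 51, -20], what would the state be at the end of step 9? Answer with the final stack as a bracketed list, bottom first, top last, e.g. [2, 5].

[28, 51, -22]

state after step 3 := [28, 51, -20]
step 4 (PUSH 62): [28, 51, -20, 62]
step 5 (ADD): [28, 51, 42]
step 6 (PUSH -48): [28, 51, 42, -48]
step 7 (SUB): [28, 51, 90]
step 8 (DROP): [28, 51]
step 9 (PUSH -22): [28, 51, -22]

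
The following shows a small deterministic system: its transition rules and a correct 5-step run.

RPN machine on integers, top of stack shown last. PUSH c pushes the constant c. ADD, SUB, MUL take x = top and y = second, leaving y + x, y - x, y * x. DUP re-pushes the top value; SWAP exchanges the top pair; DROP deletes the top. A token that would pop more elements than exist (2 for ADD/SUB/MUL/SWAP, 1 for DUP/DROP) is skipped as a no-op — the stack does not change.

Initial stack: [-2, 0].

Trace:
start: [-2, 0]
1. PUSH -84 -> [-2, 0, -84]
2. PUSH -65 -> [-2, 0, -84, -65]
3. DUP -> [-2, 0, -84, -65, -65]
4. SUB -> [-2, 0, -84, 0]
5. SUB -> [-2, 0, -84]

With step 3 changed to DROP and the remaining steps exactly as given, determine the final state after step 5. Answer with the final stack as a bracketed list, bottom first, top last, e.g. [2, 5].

(re-executing from step 3 with the substitution; state before step 3: [-2, 0, -84, -65])
3. DROP -> [-2, 0, -84]
4. SUB -> [-2, 84]
5. SUB -> [-86]

[-86]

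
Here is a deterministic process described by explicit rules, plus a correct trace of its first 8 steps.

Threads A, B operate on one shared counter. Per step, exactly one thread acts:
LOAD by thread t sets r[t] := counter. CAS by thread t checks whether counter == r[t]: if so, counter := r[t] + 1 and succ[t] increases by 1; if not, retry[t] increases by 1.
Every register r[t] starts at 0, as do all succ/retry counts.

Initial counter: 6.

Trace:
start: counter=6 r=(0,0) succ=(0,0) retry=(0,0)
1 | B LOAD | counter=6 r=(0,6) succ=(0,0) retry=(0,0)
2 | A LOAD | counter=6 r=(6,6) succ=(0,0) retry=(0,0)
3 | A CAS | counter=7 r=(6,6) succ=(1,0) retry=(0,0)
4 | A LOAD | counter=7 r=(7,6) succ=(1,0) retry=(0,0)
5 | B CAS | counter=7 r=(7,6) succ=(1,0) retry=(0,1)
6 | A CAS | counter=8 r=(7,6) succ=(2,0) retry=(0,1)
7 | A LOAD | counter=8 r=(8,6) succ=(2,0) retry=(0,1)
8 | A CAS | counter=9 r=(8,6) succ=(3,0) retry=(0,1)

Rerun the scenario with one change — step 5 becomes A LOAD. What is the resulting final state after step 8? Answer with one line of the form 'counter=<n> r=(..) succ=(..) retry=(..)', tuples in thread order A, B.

counter=9 r=(8,6) succ=(3,0) retry=(0,0)

(re-executing from step 5 with the substitution; state before step 5: counter=7 r=(7,6) succ=(1,0) retry=(0,0))
5 | A LOAD | counter=7 r=(7,6) succ=(1,0) retry=(0,0)
6 | A CAS | counter=8 r=(7,6) succ=(2,0) retry=(0,0)
7 | A LOAD | counter=8 r=(8,6) succ=(2,0) retry=(0,0)
8 | A CAS | counter=9 r=(8,6) succ=(3,0) retry=(0,0)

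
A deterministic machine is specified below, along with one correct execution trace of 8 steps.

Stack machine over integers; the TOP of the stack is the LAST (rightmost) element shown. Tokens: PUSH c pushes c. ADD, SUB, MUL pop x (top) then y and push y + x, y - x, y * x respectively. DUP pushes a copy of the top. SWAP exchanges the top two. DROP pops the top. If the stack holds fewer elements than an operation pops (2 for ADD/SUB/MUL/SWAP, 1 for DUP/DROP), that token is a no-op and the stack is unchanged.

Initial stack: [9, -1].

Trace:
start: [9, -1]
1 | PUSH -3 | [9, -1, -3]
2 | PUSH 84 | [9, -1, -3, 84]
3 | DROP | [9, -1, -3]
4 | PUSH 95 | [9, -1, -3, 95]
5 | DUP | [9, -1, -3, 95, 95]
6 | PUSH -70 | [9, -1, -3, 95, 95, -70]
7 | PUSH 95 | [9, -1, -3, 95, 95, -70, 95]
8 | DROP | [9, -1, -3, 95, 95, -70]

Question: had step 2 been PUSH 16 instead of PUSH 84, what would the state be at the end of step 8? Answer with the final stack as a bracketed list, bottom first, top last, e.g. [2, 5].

[9, -1, -3, 95, 95, -70]

(re-executing from step 2 with the substitution; state before step 2: [9, -1, -3])
2 | PUSH 16 | [9, -1, -3, 16]
3 | DROP | [9, -1, -3]
4 | PUSH 95 | [9, -1, -3, 95]
5 | DUP | [9, -1, -3, 95, 95]
6 | PUSH -70 | [9, -1, -3, 95, 95, -70]
7 | PUSH 95 | [9, -1, -3, 95, 95, -70, 95]
8 | DROP | [9, -1, -3, 95, 95, -70]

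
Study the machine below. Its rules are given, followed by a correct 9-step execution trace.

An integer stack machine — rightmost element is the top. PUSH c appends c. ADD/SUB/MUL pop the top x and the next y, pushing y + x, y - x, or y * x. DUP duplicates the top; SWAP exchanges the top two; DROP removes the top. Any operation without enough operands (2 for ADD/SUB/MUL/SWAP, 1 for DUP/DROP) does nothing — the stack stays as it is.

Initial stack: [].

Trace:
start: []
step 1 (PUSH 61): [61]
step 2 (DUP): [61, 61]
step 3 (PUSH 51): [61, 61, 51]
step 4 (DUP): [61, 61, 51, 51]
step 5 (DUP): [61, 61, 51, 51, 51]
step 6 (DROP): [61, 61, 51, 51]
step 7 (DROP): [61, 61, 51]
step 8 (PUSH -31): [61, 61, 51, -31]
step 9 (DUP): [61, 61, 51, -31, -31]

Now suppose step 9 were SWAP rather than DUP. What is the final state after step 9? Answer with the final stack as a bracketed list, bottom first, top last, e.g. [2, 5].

(re-executing from step 9 with the substitution; state before step 9: [61, 61, 51, -31])
step 9 (SWAP): [61, 61, -31, 51]

[61, 61, -31, 51]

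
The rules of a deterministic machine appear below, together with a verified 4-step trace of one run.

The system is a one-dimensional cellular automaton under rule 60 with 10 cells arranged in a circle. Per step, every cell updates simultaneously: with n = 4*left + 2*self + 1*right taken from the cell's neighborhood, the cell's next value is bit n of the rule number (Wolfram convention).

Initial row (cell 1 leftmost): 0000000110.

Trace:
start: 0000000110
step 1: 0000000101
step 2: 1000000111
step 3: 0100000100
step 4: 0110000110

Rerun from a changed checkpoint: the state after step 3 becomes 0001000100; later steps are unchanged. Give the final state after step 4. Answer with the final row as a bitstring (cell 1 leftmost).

state after step 3 := 0001000100
step 4: 0001100110

0001100110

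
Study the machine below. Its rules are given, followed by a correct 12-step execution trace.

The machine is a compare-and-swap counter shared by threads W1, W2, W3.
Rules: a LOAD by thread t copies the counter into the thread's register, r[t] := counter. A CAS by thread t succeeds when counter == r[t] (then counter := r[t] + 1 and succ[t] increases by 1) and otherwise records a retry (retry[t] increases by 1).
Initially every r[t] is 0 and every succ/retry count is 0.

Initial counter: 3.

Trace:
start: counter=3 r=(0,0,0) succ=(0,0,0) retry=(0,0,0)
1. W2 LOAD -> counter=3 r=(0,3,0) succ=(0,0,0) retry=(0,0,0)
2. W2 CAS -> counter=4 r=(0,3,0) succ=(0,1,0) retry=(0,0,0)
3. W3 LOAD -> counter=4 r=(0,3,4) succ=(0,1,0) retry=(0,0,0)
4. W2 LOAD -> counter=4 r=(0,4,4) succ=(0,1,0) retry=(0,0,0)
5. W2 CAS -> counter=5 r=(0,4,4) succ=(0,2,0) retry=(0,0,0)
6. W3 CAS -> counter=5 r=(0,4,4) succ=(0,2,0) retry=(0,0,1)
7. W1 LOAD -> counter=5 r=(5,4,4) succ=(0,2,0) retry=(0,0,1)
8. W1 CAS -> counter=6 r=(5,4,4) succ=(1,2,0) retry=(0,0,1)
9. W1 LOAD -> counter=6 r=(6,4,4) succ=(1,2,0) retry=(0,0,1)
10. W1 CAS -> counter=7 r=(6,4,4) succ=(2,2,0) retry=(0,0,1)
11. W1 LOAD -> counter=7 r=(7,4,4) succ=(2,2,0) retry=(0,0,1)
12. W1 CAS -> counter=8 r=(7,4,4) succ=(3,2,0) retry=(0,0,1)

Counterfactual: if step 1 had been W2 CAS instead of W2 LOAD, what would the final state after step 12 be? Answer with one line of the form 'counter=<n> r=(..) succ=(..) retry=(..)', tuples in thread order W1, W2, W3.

(re-executing from step 1 with the substitution; state before step 1: counter=3 r=(0,0,0) succ=(0,0,0) retry=(0,0,0))
1. W2 CAS -> counter=3 r=(0,0,0) succ=(0,0,0) retry=(0,1,0)
2. W2 CAS -> counter=3 r=(0,0,0) succ=(0,0,0) retry=(0,2,0)
3. W3 LOAD -> counter=3 r=(0,0,3) succ=(0,0,0) retry=(0,2,0)
4. W2 LOAD -> counter=3 r=(0,3,3) succ=(0,0,0) retry=(0,2,0)
5. W2 CAS -> counter=4 r=(0,3,3) succ=(0,1,0) retry=(0,2,0)
6. W3 CAS -> counter=4 r=(0,3,3) succ=(0,1,0) retry=(0,2,1)
7. W1 LOAD -> counter=4 r=(4,3,3) succ=(0,1,0) retry=(0,2,1)
8. W1 CAS -> counter=5 r=(4,3,3) succ=(1,1,0) retry=(0,2,1)
9. W1 LOAD -> counter=5 r=(5,3,3) succ=(1,1,0) retry=(0,2,1)
10. W1 CAS -> counter=6 r=(5,3,3) succ=(2,1,0) retry=(0,2,1)
11. W1 LOAD -> counter=6 r=(6,3,3) succ=(2,1,0) retry=(0,2,1)
12. W1 CAS -> counter=7 r=(6,3,3) succ=(3,1,0) retry=(0,2,1)

counter=7 r=(6,3,3) succ=(3,1,0) retry=(0,2,1)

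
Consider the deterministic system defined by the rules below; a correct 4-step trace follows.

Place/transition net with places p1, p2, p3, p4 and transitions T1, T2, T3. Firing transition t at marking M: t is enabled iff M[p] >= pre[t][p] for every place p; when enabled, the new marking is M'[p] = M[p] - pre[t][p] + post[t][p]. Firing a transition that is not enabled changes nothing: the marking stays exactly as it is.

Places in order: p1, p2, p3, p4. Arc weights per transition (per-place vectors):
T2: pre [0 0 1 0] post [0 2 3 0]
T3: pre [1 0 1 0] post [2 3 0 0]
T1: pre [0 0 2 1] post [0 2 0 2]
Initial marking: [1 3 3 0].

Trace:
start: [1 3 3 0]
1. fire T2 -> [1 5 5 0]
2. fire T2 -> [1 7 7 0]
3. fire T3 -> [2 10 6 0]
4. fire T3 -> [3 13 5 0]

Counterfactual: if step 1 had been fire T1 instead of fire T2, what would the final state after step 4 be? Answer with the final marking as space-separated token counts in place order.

3 11 3 0

(re-executing from step 1 with the substitution; state before step 1: [1 3 3 0])
1. fire T1 -> [1 3 3 0]
2. fire T2 -> [1 5 5 0]
3. fire T3 -> [2 8 4 0]
4. fire T3 -> [3 11 3 0]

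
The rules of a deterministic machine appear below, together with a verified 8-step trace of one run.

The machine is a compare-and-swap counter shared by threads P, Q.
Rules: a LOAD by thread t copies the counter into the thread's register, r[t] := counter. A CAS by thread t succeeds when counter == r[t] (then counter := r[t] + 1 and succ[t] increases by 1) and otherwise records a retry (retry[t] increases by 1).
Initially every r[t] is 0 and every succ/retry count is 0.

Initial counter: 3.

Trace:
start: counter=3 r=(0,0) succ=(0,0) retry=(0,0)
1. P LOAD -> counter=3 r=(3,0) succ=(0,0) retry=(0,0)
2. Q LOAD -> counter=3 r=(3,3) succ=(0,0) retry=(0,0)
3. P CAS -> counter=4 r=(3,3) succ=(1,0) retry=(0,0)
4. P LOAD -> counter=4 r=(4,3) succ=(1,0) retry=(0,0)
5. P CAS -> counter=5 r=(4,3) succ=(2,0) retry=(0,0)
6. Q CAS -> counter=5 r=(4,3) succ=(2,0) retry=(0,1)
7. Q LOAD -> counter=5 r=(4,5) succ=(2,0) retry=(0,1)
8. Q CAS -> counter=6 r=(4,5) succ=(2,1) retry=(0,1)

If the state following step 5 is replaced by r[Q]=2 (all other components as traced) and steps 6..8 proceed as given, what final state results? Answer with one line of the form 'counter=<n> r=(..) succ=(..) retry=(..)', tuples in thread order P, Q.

state after step 5 := counter=5 r=(4,2) succ=(2,0) retry=(0,0)
6. Q CAS -> counter=5 r=(4,2) succ=(2,0) retry=(0,1)
7. Q LOAD -> counter=5 r=(4,5) succ=(2,0) retry=(0,1)
8. Q CAS -> counter=6 r=(4,5) succ=(2,1) retry=(0,1)

counter=6 r=(4,5) succ=(2,1) retry=(0,1)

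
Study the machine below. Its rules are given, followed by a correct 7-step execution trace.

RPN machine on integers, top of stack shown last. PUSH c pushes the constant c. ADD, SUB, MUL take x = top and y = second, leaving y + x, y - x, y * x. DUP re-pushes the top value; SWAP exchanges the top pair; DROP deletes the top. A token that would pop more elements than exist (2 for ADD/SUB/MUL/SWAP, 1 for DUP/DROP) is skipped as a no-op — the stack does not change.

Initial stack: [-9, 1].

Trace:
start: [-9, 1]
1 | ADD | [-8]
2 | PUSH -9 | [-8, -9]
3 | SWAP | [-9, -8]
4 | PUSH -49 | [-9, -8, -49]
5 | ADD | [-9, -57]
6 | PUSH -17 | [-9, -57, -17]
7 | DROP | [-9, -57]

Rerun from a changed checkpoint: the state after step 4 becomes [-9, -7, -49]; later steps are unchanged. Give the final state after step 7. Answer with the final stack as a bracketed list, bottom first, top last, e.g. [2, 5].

state after step 4 := [-9, -7, -49]
5 | ADD | [-9, -56]
6 | PUSH -17 | [-9, -56, -17]
7 | DROP | [-9, -56]

[-9, -56]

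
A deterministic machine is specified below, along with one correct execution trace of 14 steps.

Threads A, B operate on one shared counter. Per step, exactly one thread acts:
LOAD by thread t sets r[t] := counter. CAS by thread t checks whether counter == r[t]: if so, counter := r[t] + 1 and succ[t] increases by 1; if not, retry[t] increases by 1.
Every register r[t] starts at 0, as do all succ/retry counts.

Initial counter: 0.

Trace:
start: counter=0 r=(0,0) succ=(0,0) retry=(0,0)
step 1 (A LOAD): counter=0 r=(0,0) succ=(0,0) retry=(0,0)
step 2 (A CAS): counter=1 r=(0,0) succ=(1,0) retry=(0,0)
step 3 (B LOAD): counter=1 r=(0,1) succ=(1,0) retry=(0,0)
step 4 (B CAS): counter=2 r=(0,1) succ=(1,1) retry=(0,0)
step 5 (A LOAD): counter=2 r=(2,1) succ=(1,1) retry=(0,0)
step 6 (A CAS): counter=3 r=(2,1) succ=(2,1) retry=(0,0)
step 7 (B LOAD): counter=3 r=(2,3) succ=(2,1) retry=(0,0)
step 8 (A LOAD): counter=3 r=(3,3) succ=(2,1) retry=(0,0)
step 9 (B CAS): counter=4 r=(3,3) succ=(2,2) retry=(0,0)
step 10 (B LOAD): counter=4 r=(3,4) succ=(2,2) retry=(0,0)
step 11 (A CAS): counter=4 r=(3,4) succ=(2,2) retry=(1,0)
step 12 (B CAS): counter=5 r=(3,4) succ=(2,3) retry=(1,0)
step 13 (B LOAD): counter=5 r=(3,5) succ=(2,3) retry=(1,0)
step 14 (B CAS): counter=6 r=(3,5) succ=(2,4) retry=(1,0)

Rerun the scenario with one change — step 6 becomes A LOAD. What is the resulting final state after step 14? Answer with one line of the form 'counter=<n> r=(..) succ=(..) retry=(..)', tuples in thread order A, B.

counter=5 r=(2,4) succ=(1,4) retry=(1,0)

(re-executing from step 6 with the substitution; state before step 6: counter=2 r=(2,1) succ=(1,1) retry=(0,0))
step 6 (A LOAD): counter=2 r=(2,1) succ=(1,1) retry=(0,0)
step 7 (B LOAD): counter=2 r=(2,2) succ=(1,1) retry=(0,0)
step 8 (A LOAD): counter=2 r=(2,2) succ=(1,1) retry=(0,0)
step 9 (B CAS): counter=3 r=(2,2) succ=(1,2) retry=(0,0)
step 10 (B LOAD): counter=3 r=(2,3) succ=(1,2) retry=(0,0)
step 11 (A CAS): counter=3 r=(2,3) succ=(1,2) retry=(1,0)
step 12 (B CAS): counter=4 r=(2,3) succ=(1,3) retry=(1,0)
step 13 (B LOAD): counter=4 r=(2,4) succ=(1,3) retry=(1,0)
step 14 (B CAS): counter=5 r=(2,4) succ=(1,4) retry=(1,0)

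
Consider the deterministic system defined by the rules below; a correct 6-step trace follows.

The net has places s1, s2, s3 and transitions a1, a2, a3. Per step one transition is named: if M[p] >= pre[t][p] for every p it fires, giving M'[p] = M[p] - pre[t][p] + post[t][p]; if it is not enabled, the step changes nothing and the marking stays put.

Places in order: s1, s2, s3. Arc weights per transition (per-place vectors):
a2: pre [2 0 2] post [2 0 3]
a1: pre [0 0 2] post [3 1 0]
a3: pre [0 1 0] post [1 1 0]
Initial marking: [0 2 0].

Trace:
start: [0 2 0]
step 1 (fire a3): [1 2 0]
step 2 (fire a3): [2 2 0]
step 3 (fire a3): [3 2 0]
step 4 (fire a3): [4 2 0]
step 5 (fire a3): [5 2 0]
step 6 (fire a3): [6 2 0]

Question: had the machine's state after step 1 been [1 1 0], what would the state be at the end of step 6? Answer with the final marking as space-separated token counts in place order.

state after step 1 := [1 1 0]
step 2 (fire a3): [2 1 0]
step 3 (fire a3): [3 1 0]
step 4 (fire a3): [4 1 0]
step 5 (fire a3): [5 1 0]
step 6 (fire a3): [6 1 0]

6 1 0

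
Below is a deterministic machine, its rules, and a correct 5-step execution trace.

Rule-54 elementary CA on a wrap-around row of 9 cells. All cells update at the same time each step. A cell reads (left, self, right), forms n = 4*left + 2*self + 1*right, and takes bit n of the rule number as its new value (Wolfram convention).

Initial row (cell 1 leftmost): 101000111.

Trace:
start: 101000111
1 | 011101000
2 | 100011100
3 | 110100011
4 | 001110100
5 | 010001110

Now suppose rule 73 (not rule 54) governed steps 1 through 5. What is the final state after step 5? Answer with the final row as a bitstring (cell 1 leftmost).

(re-executing steps 1..5 under rule 73; state before step 1: 101000111)
1 | 100010100
2 | 001000000
3 | 100011111
4 | 101010000
5 | 000000110

000000110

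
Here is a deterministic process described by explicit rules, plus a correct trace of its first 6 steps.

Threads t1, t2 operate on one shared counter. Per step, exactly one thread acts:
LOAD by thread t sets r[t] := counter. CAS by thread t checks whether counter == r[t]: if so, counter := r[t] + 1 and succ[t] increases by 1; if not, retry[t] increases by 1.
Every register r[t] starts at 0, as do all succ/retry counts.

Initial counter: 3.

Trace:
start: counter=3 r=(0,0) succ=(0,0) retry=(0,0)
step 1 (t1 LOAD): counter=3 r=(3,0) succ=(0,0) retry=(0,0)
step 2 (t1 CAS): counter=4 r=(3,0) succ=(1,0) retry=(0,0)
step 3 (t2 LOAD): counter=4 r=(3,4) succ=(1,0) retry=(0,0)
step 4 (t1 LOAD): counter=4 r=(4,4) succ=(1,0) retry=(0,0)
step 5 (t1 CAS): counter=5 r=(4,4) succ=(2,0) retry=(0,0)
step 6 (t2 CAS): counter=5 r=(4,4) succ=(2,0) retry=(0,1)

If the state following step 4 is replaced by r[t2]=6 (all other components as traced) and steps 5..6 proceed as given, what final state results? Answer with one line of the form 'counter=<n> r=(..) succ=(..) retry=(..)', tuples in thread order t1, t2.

state after step 4 := counter=4 r=(4,6) succ=(1,0) retry=(0,0)
step 5 (t1 CAS): counter=5 r=(4,6) succ=(2,0) retry=(0,0)
step 6 (t2 CAS): counter=5 r=(4,6) succ=(2,0) retry=(0,1)

counter=5 r=(4,6) succ=(2,0) retry=(0,1)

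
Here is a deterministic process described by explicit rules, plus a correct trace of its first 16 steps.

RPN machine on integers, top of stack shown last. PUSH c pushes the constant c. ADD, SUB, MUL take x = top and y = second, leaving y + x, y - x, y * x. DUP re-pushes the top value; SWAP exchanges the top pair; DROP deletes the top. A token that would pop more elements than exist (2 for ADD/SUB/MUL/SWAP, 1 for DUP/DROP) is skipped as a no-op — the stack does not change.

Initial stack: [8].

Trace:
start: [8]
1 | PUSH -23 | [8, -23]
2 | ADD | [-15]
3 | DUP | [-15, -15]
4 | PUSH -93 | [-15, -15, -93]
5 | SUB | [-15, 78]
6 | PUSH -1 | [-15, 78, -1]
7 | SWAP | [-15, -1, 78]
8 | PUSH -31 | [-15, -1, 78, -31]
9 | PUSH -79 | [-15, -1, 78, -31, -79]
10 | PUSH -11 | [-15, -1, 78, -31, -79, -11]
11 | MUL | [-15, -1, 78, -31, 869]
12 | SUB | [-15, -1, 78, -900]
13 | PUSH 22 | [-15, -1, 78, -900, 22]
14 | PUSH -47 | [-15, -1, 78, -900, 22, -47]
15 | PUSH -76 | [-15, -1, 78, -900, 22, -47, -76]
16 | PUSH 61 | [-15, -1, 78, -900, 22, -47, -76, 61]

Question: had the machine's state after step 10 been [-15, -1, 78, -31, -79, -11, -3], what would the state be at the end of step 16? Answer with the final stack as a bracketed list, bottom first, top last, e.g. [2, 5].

[-15, -1, 78, -31, -112, 22, -47, -76, 61]

state after step 10 := [-15, -1, 78, -31, -79, -11, -3]
11 | MUL | [-15, -1, 78, -31, -79, 33]
12 | SUB | [-15, -1, 78, -31, -112]
13 | PUSH 22 | [-15, -1, 78, -31, -112, 22]
14 | PUSH -47 | [-15, -1, 78, -31, -112, 22, -47]
15 | PUSH -76 | [-15, -1, 78, -31, -112, 22, -47, -76]
16 | PUSH 61 | [-15, -1, 78, -31, -112, 22, -47, -76, 61]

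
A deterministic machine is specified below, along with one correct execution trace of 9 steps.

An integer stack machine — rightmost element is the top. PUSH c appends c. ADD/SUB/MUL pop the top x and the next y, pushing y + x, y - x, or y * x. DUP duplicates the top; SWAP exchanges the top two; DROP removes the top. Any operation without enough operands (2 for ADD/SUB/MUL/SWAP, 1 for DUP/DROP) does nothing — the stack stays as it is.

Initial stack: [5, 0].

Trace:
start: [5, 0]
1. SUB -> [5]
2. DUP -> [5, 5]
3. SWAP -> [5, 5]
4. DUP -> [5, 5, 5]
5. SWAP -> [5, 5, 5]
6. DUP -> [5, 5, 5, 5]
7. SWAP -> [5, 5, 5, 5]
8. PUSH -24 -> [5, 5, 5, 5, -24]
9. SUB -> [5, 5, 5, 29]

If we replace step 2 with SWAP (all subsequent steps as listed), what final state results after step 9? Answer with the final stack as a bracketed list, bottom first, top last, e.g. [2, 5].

[5, 5, 29]

(re-executing from step 2 with the substitution; state before step 2: [5])
2. SWAP -> [5]
3. SWAP -> [5]
4. DUP -> [5, 5]
5. SWAP -> [5, 5]
6. DUP -> [5, 5, 5]
7. SWAP -> [5, 5, 5]
8. PUSH -24 -> [5, 5, 5, -24]
9. SUB -> [5, 5, 29]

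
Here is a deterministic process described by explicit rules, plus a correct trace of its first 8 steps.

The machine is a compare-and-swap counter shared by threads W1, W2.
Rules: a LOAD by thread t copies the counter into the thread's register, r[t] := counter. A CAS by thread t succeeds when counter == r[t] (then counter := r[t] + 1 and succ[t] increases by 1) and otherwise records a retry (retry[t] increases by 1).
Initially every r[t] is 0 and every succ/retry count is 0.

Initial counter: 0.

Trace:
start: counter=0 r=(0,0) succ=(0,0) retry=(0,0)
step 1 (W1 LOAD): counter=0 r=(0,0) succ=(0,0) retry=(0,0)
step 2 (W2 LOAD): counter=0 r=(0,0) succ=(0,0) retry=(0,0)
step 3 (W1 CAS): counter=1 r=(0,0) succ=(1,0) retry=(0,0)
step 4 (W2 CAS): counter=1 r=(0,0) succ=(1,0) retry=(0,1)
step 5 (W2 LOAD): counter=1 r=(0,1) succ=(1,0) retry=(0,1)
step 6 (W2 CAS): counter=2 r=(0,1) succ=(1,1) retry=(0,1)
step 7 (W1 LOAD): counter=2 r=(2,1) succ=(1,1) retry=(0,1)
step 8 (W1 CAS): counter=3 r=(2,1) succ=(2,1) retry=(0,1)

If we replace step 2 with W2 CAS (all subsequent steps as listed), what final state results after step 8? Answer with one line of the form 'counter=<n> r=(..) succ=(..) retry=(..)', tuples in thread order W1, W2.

counter=3 r=(2,1) succ=(1,2) retry=(1,1)

(re-executing from step 2 with the substitution; state before step 2: counter=0 r=(0,0) succ=(0,0) retry=(0,0))
step 2 (W2 CAS): counter=1 r=(0,0) succ=(0,1) retry=(0,0)
step 3 (W1 CAS): counter=1 r=(0,0) succ=(0,1) retry=(1,0)
step 4 (W2 CAS): counter=1 r=(0,0) succ=(0,1) retry=(1,1)
step 5 (W2 LOAD): counter=1 r=(0,1) succ=(0,1) retry=(1,1)
step 6 (W2 CAS): counter=2 r=(0,1) succ=(0,2) retry=(1,1)
step 7 (W1 LOAD): counter=2 r=(2,1) succ=(0,2) retry=(1,1)
step 8 (W1 CAS): counter=3 r=(2,1) succ=(1,2) retry=(1,1)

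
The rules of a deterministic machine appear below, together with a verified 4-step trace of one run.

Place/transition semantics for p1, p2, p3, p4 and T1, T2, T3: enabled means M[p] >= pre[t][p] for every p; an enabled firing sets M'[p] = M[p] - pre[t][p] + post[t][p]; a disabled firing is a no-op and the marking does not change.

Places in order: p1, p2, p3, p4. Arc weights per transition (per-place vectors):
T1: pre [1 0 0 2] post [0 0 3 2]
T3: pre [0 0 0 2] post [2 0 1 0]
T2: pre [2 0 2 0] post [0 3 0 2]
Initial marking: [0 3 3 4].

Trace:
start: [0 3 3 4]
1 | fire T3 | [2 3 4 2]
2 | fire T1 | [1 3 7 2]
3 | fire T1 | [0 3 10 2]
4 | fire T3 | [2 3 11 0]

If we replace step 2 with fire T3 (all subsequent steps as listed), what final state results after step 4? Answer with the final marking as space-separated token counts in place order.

4 3 5 0

(re-executing from step 2 with the substitution; state before step 2: [2 3 4 2])
2 | fire T3 | [4 3 5 0]
3 | fire T1 | [4 3 5 0]
4 | fire T3 | [4 3 5 0]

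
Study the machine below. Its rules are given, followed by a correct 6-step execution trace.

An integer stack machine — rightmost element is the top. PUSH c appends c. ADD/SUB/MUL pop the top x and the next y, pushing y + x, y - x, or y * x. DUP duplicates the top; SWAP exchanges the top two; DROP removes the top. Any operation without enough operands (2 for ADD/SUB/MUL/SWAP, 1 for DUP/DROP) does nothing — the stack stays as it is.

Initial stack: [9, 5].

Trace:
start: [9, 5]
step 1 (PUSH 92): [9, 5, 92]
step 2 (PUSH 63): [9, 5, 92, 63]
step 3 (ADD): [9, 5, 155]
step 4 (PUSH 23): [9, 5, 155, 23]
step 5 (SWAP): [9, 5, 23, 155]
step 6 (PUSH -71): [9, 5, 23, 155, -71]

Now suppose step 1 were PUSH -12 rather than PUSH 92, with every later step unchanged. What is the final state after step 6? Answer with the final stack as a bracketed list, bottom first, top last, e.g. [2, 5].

[9, 5, 23, 51, -71]

(re-executing from step 1 with the substitution; state before step 1: [9, 5])
step 1 (PUSH -12): [9, 5, -12]
step 2 (PUSH 63): [9, 5, -12, 63]
step 3 (ADD): [9, 5, 51]
step 4 (PUSH 23): [9, 5, 51, 23]
step 5 (SWAP): [9, 5, 23, 51]
step 6 (PUSH -71): [9, 5, 23, 51, -71]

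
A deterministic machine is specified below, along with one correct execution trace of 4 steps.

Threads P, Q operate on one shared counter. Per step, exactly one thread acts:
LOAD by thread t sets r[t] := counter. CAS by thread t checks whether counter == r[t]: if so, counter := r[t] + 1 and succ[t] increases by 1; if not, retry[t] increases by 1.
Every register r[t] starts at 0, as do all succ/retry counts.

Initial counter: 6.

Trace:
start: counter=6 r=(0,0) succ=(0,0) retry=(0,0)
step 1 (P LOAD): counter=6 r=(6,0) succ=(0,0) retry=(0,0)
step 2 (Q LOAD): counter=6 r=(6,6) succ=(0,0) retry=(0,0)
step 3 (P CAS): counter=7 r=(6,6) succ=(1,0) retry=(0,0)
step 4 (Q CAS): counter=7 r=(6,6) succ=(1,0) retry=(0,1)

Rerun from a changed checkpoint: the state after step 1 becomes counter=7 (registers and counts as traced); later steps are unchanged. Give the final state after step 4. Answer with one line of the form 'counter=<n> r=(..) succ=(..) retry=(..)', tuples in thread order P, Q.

counter=8 r=(6,7) succ=(0,1) retry=(1,0)

state after step 1 := counter=7 r=(6,0) succ=(0,0) retry=(0,0)
step 2 (Q LOAD): counter=7 r=(6,7) succ=(0,0) retry=(0,0)
step 3 (P CAS): counter=7 r=(6,7) succ=(0,0) retry=(1,0)
step 4 (Q CAS): counter=8 r=(6,7) succ=(0,1) retry=(1,0)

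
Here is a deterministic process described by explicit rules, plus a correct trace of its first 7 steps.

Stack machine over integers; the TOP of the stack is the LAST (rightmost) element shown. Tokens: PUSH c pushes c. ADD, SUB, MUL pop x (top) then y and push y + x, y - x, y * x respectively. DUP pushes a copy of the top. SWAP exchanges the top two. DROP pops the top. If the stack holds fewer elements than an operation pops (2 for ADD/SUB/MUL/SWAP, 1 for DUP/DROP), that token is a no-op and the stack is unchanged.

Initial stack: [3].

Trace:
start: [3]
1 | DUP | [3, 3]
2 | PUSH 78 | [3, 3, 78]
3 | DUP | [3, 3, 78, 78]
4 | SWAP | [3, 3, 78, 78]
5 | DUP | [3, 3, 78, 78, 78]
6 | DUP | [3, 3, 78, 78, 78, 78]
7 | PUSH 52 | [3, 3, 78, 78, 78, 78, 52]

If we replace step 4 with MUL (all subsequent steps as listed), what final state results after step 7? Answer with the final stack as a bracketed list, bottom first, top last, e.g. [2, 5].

[3, 3, 6084, 6084, 6084, 52]

(re-executing from step 4 with the substitution; state before step 4: [3, 3, 78, 78])
4 | MUL | [3, 3, 6084]
5 | DUP | [3, 3, 6084, 6084]
6 | DUP | [3, 3, 6084, 6084, 6084]
7 | PUSH 52 | [3, 3, 6084, 6084, 6084, 52]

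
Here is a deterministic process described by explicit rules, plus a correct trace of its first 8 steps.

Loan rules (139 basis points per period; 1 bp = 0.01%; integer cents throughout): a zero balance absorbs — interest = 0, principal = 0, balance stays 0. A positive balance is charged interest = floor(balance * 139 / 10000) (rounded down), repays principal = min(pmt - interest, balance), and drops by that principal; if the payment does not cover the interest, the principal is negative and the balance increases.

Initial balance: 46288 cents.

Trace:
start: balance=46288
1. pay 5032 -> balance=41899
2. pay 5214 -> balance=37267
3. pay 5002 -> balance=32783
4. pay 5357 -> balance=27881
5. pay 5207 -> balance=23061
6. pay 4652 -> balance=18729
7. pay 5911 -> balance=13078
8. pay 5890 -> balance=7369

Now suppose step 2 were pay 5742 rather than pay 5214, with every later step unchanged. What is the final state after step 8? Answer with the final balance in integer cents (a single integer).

6794

(re-executing from step 2 with the substitution; state before step 2: balance=41899)
2. pay 5742 -> balance=36739
3. pay 5002 -> balance=32247
4. pay 5357 -> balance=27338
5. pay 5207 -> balance=22510
6. pay 4652 -> balance=18170
7. pay 5911 -> balance=12511
8. pay 5890 -> balance=6794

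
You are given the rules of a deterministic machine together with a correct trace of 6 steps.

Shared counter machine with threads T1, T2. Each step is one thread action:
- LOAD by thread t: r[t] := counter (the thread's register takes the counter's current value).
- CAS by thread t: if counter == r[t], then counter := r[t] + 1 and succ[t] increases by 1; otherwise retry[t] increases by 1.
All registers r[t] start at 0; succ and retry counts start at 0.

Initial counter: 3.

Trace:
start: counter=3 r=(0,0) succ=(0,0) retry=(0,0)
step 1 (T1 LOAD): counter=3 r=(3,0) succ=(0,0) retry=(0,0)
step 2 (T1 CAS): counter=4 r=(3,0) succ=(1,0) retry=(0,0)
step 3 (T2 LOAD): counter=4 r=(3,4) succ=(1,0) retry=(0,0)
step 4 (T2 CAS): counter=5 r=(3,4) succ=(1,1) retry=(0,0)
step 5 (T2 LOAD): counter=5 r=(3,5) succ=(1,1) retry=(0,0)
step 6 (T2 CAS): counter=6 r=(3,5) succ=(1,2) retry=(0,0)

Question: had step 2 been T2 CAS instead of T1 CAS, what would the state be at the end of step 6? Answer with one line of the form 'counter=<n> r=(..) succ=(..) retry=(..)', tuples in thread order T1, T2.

(re-executing from step 2 with the substitution; state before step 2: counter=3 r=(3,0) succ=(0,0) retry=(0,0))
step 2 (T2 CAS): counter=3 r=(3,0) succ=(0,0) retry=(0,1)
step 3 (T2 LOAD): counter=3 r=(3,3) succ=(0,0) retry=(0,1)
step 4 (T2 CAS): counter=4 r=(3,3) succ=(0,1) retry=(0,1)
step 5 (T2 LOAD): counter=4 r=(3,4) succ=(0,1) retry=(0,1)
step 6 (T2 CAS): counter=5 r=(3,4) succ=(0,2) retry=(0,1)

counter=5 r=(3,4) succ=(0,2) retry=(0,1)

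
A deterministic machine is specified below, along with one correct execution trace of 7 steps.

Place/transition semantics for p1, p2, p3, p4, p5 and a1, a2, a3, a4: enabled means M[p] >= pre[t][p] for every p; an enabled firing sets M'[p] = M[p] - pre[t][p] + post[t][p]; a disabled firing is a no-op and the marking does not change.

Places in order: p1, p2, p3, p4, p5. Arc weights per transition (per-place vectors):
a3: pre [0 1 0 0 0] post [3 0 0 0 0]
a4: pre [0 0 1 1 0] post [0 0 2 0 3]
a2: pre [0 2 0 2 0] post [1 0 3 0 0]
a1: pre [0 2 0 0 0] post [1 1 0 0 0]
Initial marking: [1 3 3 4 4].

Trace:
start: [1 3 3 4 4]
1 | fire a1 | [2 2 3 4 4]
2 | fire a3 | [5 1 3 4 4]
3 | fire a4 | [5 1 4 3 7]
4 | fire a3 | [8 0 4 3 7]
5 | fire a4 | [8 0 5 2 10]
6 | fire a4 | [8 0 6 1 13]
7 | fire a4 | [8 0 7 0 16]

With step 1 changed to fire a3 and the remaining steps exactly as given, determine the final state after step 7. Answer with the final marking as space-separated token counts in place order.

(re-executing from step 1 with the substitution; state before step 1: [1 3 3 4 4])
1 | fire a3 | [4 2 3 4 4]
2 | fire a3 | [7 1 3 4 4]
3 | fire a4 | [7 1 4 3 7]
4 | fire a3 | [10 0 4 3 7]
5 | fire a4 | [10 0 5 2 10]
6 | fire a4 | [10 0 6 1 13]
7 | fire a4 | [10 0 7 0 16]

10 0 7 0 16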